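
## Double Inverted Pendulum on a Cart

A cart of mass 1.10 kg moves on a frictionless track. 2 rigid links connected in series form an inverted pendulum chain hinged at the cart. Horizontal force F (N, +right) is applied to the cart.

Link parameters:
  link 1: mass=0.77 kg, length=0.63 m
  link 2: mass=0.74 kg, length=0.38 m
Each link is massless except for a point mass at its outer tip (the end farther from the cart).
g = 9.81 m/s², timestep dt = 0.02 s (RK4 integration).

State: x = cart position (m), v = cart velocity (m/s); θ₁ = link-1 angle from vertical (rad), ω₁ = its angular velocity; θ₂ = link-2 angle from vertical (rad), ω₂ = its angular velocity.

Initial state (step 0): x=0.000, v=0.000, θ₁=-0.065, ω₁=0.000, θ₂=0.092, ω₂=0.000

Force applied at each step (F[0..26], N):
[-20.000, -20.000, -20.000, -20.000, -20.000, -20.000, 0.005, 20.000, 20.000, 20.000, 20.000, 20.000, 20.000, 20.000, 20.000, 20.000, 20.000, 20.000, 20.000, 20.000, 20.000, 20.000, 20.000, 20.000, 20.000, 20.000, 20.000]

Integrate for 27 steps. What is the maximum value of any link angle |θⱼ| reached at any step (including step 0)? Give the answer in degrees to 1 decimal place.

Answer: 50.0°

Derivation:
apply F[0]=-20.000 → step 1: x=-0.003, v=-0.345, θ₁=-0.060, ω₁=0.478, θ₂=0.094, ω₂=0.170
apply F[1]=-20.000 → step 2: x=-0.014, v=-0.694, θ₁=-0.046, ω₁=0.968, θ₂=0.099, ω₂=0.326
apply F[2]=-20.000 → step 3: x=-0.031, v=-1.049, θ₁=-0.021, ω₁=1.482, θ₂=0.107, ω₂=0.457
apply F[3]=-20.000 → step 4: x=-0.056, v=-1.411, θ₁=0.014, ω₁=2.028, θ₂=0.117, ω₂=0.551
apply F[4]=-20.000 → step 5: x=-0.088, v=-1.780, θ₁=0.060, ω₁=2.610, θ₂=0.128, ω₂=0.602
apply F[5]=-20.000 → step 6: x=-0.127, v=-2.150, θ₁=0.118, ω₁=3.217, θ₂=0.141, ω₂=0.616
apply F[6]=+0.005 → step 7: x=-0.170, v=-2.161, θ₁=0.183, ω₁=3.283, θ₂=0.153, ω₂=0.615
apply F[7]=+20.000 → step 8: x=-0.210, v=-1.839, θ₁=0.244, ω₁=2.861, θ₂=0.165, ω₂=0.574
apply F[8]=+20.000 → step 9: x=-0.244, v=-1.540, θ₁=0.298, ω₁=2.515, θ₂=0.176, ω₂=0.482
apply F[9]=+20.000 → step 10: x=-0.272, v=-1.263, θ₁=0.346, ω₁=2.238, θ₂=0.184, ω₂=0.336
apply F[10]=+20.000 → step 11: x=-0.295, v=-1.004, θ₁=0.388, ω₁=2.023, θ₂=0.189, ω₂=0.139
apply F[11]=+20.000 → step 12: x=-0.312, v=-0.760, θ₁=0.427, ω₁=1.862, θ₂=0.189, ω₂=-0.106
apply F[12]=+20.000 → step 13: x=-0.325, v=-0.527, θ₁=0.463, ω₁=1.747, θ₂=0.184, ω₂=-0.399
apply F[13]=+20.000 → step 14: x=-0.333, v=-0.304, θ₁=0.497, ω₁=1.670, θ₂=0.173, ω₂=-0.736
apply F[14]=+20.000 → step 15: x=-0.337, v=-0.086, θ₁=0.530, ω₁=1.626, θ₂=0.154, ω₂=-1.118
apply F[15]=+20.000 → step 16: x=-0.337, v=0.129, θ₁=0.562, ω₁=1.608, θ₂=0.128, ω₂=-1.542
apply F[16]=+20.000 → step 17: x=-0.332, v=0.343, θ₁=0.594, ω₁=1.607, θ₂=0.092, ω₂=-2.006
apply F[17]=+20.000 → step 18: x=-0.323, v=0.559, θ₁=0.627, ω₁=1.616, θ₂=0.047, ω₂=-2.504
apply F[18]=+20.000 → step 19: x=-0.310, v=0.778, θ₁=0.659, ω₁=1.624, θ₂=-0.008, ω₂=-3.030
apply F[19]=+20.000 → step 20: x=-0.292, v=1.002, θ₁=0.691, ω₁=1.620, θ₂=-0.074, ω₂=-3.579
apply F[20]=+20.000 → step 21: x=-0.270, v=1.232, θ₁=0.724, ω₁=1.596, θ₂=-0.151, ω₂=-4.146
apply F[21]=+20.000 → step 22: x=-0.243, v=1.465, θ₁=0.755, ω₁=1.540, θ₂=-0.240, ω₂=-4.729
apply F[22]=+20.000 → step 23: x=-0.211, v=1.701, θ₁=0.785, ω₁=1.444, θ₂=-0.341, ω₂=-5.329
apply F[23]=+20.000 → step 24: x=-0.174, v=1.937, θ₁=0.812, ω₁=1.299, θ₂=-0.453, ω₂=-5.954
apply F[24]=+20.000 → step 25: x=-0.133, v=2.168, θ₁=0.837, ω₁=1.097, θ₂=-0.579, ω₂=-6.615
apply F[25]=+20.000 → step 26: x=-0.088, v=2.389, θ₁=0.856, ω₁=0.827, θ₂=-0.718, ω₂=-7.326
apply F[26]=+20.000 → step 27: x=-0.038, v=2.594, θ₁=0.869, ω₁=0.482, θ₂=-0.872, ω₂=-8.108
Max |angle| over trajectory = 0.872 rad = 50.0°.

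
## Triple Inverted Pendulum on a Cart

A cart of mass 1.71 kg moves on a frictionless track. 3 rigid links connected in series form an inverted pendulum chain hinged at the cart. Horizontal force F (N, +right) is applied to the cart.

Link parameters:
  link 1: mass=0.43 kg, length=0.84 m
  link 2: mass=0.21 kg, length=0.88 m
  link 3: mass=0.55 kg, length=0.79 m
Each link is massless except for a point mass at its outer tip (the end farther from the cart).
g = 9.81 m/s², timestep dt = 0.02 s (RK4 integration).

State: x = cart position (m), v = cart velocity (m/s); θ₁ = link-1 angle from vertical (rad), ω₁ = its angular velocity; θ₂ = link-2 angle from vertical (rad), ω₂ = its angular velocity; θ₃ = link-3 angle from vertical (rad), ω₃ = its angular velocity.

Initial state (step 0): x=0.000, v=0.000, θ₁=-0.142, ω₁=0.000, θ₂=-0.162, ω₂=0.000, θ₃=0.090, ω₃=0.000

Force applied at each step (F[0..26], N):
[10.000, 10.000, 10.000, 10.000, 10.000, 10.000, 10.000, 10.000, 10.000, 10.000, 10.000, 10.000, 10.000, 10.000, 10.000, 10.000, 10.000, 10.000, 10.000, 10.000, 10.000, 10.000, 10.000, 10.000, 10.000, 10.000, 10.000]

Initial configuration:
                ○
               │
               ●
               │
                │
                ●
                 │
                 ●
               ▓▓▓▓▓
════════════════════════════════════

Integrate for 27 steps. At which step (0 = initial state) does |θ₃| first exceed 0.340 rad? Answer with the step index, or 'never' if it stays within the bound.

apply F[0]=+10.000 → step 1: x=0.001, v=0.133, θ₁=-0.144, ω₁=-0.183, θ₂=-0.163, ω₂=-0.118, θ₃=0.092, ω₃=0.172
apply F[1]=+10.000 → step 2: x=0.005, v=0.266, θ₁=-0.149, ω₁=-0.368, θ₂=-0.167, ω₂=-0.235, θ₃=0.097, ω₃=0.344
apply F[2]=+10.000 → step 3: x=0.012, v=0.399, θ₁=-0.159, ω₁=-0.556, θ₂=-0.173, ω₂=-0.349, θ₃=0.105, ω₃=0.516
apply F[3]=+10.000 → step 4: x=0.021, v=0.532, θ₁=-0.172, ω₁=-0.747, θ₂=-0.181, ω₂=-0.458, θ₃=0.117, ω₃=0.685
apply F[4]=+10.000 → step 5: x=0.033, v=0.665, θ₁=-0.188, ω₁=-0.944, θ₂=-0.191, ω₂=-0.560, θ₃=0.133, ω₃=0.849
apply F[5]=+10.000 → step 6: x=0.048, v=0.798, θ₁=-0.209, ω₁=-1.146, θ₂=-0.203, ω₂=-0.651, θ₃=0.151, ω₃=1.004
apply F[6]=+10.000 → step 7: x=0.065, v=0.931, θ₁=-0.234, ω₁=-1.353, θ₂=-0.217, ω₂=-0.728, θ₃=0.173, ω₃=1.147
apply F[7]=+10.000 → step 8: x=0.085, v=1.063, θ₁=-0.264, ω₁=-1.566, θ₂=-0.232, ω₂=-0.788, θ₃=0.197, ω₃=1.271
apply F[8]=+10.000 → step 9: x=0.108, v=1.194, θ₁=-0.297, ω₁=-1.784, θ₂=-0.248, ω₂=-0.828, θ₃=0.224, ω₃=1.371
apply F[9]=+10.000 → step 10: x=0.133, v=1.322, θ₁=-0.335, ω₁=-2.006, θ₂=-0.265, ω₂=-0.848, θ₃=0.252, ω₃=1.444
apply F[10]=+10.000 → step 11: x=0.161, v=1.447, θ₁=-0.377, ω₁=-2.231, θ₂=-0.282, ω₂=-0.848, θ₃=0.281, ω₃=1.487
apply F[11]=+10.000 → step 12: x=0.191, v=1.569, θ₁=-0.424, ω₁=-2.456, θ₂=-0.299, ω₂=-0.831, θ₃=0.311, ω₃=1.496
apply F[12]=+10.000 → step 13: x=0.223, v=1.686, θ₁=-0.476, ω₁=-2.680, θ₂=-0.315, ω₂=-0.802, θ₃=0.341, ω₃=1.473
apply F[13]=+10.000 → step 14: x=0.258, v=1.797, θ₁=-0.531, ω₁=-2.901, θ₂=-0.331, ω₂=-0.766, θ₃=0.370, ω₃=1.415
apply F[14]=+10.000 → step 15: x=0.295, v=1.901, θ₁=-0.592, ω₁=-3.116, θ₂=-0.346, ω₂=-0.729, θ₃=0.397, ω₃=1.325
apply F[15]=+10.000 → step 16: x=0.334, v=1.998, θ₁=-0.656, ω₁=-3.325, θ₂=-0.360, ω₂=-0.700, θ₃=0.423, ω₃=1.203
apply F[16]=+10.000 → step 17: x=0.375, v=2.087, θ₁=-0.724, ω₁=-3.524, θ₂=-0.374, ω₂=-0.684, θ₃=0.445, ω₃=1.053
apply F[17]=+10.000 → step 18: x=0.417, v=2.166, θ₁=-0.797, ω₁=-3.713, θ₂=-0.388, ω₂=-0.691, θ₃=0.464, ω₃=0.878
apply F[18]=+10.000 → step 19: x=0.462, v=2.236, θ₁=-0.873, ω₁=-3.891, θ₂=-0.402, ω₂=-0.724, θ₃=0.480, ω₃=0.681
apply F[19]=+10.000 → step 20: x=0.507, v=2.296, θ₁=-0.952, ω₁=-4.059, θ₂=-0.417, ω₂=-0.791, θ₃=0.492, ω₃=0.465
apply F[20]=+10.000 → step 21: x=0.553, v=2.346, θ₁=-1.035, ω₁=-4.215, θ₂=-0.434, ω₂=-0.893, θ₃=0.499, ω₃=0.234
apply F[21]=+10.000 → step 22: x=0.601, v=2.386, θ₁=-1.121, ω₁=-4.362, θ₂=-0.453, ω₂=-1.032, θ₃=0.501, ω₃=-0.009
apply F[22]=+10.000 → step 23: x=0.649, v=2.417, θ₁=-1.210, ω₁=-4.499, θ₂=-0.475, ω₂=-1.211, θ₃=0.498, ω₃=-0.263
apply F[23]=+10.000 → step 24: x=0.697, v=2.439, θ₁=-1.301, ω₁=-4.628, θ₂=-0.501, ω₂=-1.428, θ₃=0.490, ω₃=-0.528
apply F[24]=+10.000 → step 25: x=0.746, v=2.452, θ₁=-1.395, ω₁=-4.748, θ₂=-0.532, ω₂=-1.682, θ₃=0.477, ω₃=-0.804
apply F[25]=+10.000 → step 26: x=0.795, v=2.457, θ₁=-1.491, ω₁=-4.859, θ₂=-0.569, ω₂=-1.971, θ₃=0.458, ω₃=-1.093
apply F[26]=+10.000 → step 27: x=0.844, v=2.454, θ₁=-1.589, ω₁=-4.959, θ₂=-0.611, ω₂=-2.292, θ₃=0.433, ω₃=-1.399
|θ₃| = 0.341 > 0.340 first at step 13.

Answer: 13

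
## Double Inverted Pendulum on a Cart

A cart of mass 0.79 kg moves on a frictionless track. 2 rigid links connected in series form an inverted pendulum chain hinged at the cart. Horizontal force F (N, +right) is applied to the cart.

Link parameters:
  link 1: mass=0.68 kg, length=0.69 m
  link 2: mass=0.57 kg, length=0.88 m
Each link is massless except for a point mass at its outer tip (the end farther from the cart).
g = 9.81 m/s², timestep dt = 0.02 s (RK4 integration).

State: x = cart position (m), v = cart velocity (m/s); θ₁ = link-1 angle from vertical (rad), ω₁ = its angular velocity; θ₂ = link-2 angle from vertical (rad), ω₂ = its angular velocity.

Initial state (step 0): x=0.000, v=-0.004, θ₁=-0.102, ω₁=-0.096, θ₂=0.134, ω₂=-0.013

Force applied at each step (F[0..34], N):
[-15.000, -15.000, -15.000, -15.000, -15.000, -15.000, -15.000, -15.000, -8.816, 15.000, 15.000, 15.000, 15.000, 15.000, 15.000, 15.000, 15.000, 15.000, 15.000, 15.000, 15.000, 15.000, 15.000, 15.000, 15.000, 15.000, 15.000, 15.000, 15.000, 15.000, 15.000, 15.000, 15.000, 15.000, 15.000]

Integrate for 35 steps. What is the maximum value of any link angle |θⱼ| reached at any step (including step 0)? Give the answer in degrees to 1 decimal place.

Answer: 136.4°

Derivation:
apply F[0]=-15.000 → step 1: x=-0.004, v=-0.348, θ₁=-0.100, ω₁=0.311, θ₂=0.135, ω₂=0.094
apply F[1]=-15.000 → step 2: x=-0.014, v=-0.696, θ₁=-0.089, ω₁=0.727, θ₂=0.138, ω₂=0.197
apply F[2]=-15.000 → step 3: x=-0.031, v=-1.050, θ₁=-0.071, ω₁=1.163, θ₂=0.143, ω₂=0.290
apply F[3]=-15.000 → step 4: x=-0.056, v=-1.413, θ₁=-0.043, ω₁=1.628, θ₂=0.149, ω₂=0.367
apply F[4]=-15.000 → step 5: x=-0.088, v=-1.786, θ₁=-0.005, ω₁=2.130, θ₂=0.157, ω₂=0.423
apply F[5]=-15.000 → step 6: x=-0.128, v=-2.169, θ₁=0.043, ω₁=2.671, θ₂=0.166, ω₂=0.455
apply F[6]=-15.000 → step 7: x=-0.175, v=-2.553, θ₁=0.102, ω₁=3.241, θ₂=0.175, ω₂=0.465
apply F[7]=-15.000 → step 8: x=-0.230, v=-2.926, θ₁=0.172, ω₁=3.816, θ₂=0.185, ω₂=0.464
apply F[8]=-8.816 → step 9: x=-0.290, v=-3.125, θ₁=0.252, ω₁=4.155, θ₂=0.194, ω₂=0.468
apply F[9]=+15.000 → step 10: x=-0.349, v=-2.777, θ₁=0.331, ω₁=3.763, θ₂=0.203, ω₂=0.453
apply F[10]=+15.000 → step 11: x=-0.401, v=-2.462, θ₁=0.403, ω₁=3.460, θ₂=0.212, ω₂=0.415
apply F[11]=+15.000 → step 12: x=-0.448, v=-2.175, θ₁=0.470, ω₁=3.239, θ₂=0.220, ω₂=0.352
apply F[12]=+15.000 → step 13: x=-0.489, v=-1.910, θ₁=0.533, ω₁=3.088, θ₂=0.226, ω₂=0.265
apply F[13]=+15.000 → step 14: x=-0.524, v=-1.662, θ₁=0.594, ω₁=2.995, θ₂=0.230, ω₂=0.157
apply F[14]=+15.000 → step 15: x=-0.555, v=-1.427, θ₁=0.653, ω₁=2.951, θ₂=0.232, ω₂=0.033
apply F[15]=+15.000 → step 16: x=-0.581, v=-1.199, θ₁=0.712, ω₁=2.947, θ₂=0.231, ω₂=-0.106
apply F[16]=+15.000 → step 17: x=-0.603, v=-0.975, θ₁=0.772, ω₁=2.975, θ₂=0.228, ω₂=-0.255
apply F[17]=+15.000 → step 18: x=-0.620, v=-0.751, θ₁=0.832, ω₁=3.029, θ₂=0.221, ω₂=-0.411
apply F[18]=+15.000 → step 19: x=-0.633, v=-0.526, θ₁=0.893, ω₁=3.106, θ₂=0.211, ω₂=-0.573
apply F[19]=+15.000 → step 20: x=-0.641, v=-0.296, θ₁=0.956, ω₁=3.200, θ₂=0.198, ω₂=-0.736
apply F[20]=+15.000 → step 21: x=-0.645, v=-0.060, θ₁=1.021, ω₁=3.310, θ₂=0.182, ω₂=-0.899
apply F[21]=+15.000 → step 22: x=-0.644, v=0.185, θ₁=1.088, ω₁=3.432, θ₂=0.162, ω₂=-1.057
apply F[22]=+15.000 → step 23: x=-0.637, v=0.438, θ₁=1.158, ω₁=3.567, θ₂=0.139, ω₂=-1.210
apply F[23]=+15.000 → step 24: x=-0.626, v=0.703, θ₁=1.231, ω₁=3.714, θ₂=0.114, ω₂=-1.353
apply F[24]=+15.000 → step 25: x=-0.609, v=0.979, θ₁=1.307, ω₁=3.875, θ₂=0.085, ω₂=-1.485
apply F[25]=+15.000 → step 26: x=-0.587, v=1.268, θ₁=1.386, ω₁=4.052, θ₂=0.054, ω₂=-1.602
apply F[26]=+15.000 → step 27: x=-0.558, v=1.573, θ₁=1.469, ω₁=4.250, θ₂=0.021, ω₂=-1.701
apply F[27]=+15.000 → step 28: x=-0.524, v=1.894, θ₁=1.556, ω₁=4.475, θ₂=-0.013, ω₂=-1.778
apply F[28]=+15.000 → step 29: x=-0.483, v=2.235, θ₁=1.648, ω₁=4.735, θ₂=-0.050, ω₂=-1.829
apply F[29]=+15.000 → step 30: x=-0.434, v=2.602, θ₁=1.746, ω₁=5.044, θ₂=-0.086, ω₂=-1.846
apply F[30]=+15.000 → step 31: x=-0.378, v=3.002, θ₁=1.851, ω₁=5.419, θ₂=-0.123, ω₂=-1.820
apply F[31]=+15.000 → step 32: x=-0.314, v=3.447, θ₁=1.964, ω₁=5.890, θ₂=-0.159, ω₂=-1.739
apply F[32]=+15.000 → step 33: x=-0.240, v=3.958, θ₁=2.087, ω₁=6.498, θ₂=-0.192, ω₂=-1.584
apply F[33]=+15.000 → step 34: x=-0.155, v=4.565, θ₁=2.225, ω₁=7.309, θ₂=-0.221, ω₂=-1.332
apply F[34]=+15.000 → step 35: x=-0.056, v=5.323, θ₁=2.381, ω₁=8.427, θ₂=-0.245, ω₂=-0.953
Max |angle| over trajectory = 2.381 rad = 136.4°.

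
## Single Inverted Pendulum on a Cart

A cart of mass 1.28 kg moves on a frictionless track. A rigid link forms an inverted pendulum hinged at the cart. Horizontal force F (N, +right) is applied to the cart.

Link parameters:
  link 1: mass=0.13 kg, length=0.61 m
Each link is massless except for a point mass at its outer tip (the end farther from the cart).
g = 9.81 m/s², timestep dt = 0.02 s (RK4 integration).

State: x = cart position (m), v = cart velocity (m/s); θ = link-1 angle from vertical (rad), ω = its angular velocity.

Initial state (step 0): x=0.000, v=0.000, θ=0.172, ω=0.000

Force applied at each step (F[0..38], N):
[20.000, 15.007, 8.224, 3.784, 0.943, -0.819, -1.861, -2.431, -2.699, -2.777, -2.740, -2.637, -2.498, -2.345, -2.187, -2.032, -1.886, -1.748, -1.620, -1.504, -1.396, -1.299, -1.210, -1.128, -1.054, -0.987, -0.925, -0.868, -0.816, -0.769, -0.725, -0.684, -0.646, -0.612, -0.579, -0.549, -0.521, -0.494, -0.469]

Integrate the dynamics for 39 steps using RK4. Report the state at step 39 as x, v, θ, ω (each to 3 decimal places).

Answer: x=0.231, v=0.003, θ=-0.032, ω=0.050

Derivation:
apply F[0]=+20.000 → step 1: x=0.003, v=0.308, θ=0.168, ω=-0.443
apply F[1]=+15.007 → step 2: x=0.012, v=0.539, θ=0.155, ω=-0.765
apply F[2]=+8.224 → step 3: x=0.024, v=0.665, θ=0.139, ω=-0.921
apply F[3]=+3.784 → step 4: x=0.037, v=0.721, θ=0.120, ω=-0.972
apply F[4]=+0.943 → step 5: x=0.052, v=0.734, θ=0.100, ω=-0.957
apply F[5]=-0.819 → step 6: x=0.067, v=0.719, θ=0.082, ω=-0.904
apply F[6]=-1.861 → step 7: x=0.081, v=0.689, θ=0.065, ω=-0.831
apply F[7]=-2.431 → step 8: x=0.094, v=0.650, θ=0.049, ω=-0.749
apply F[8]=-2.699 → step 9: x=0.107, v=0.607, θ=0.035, ω=-0.665
apply F[9]=-2.777 → step 10: x=0.118, v=0.563, θ=0.022, ω=-0.584
apply F[10]=-2.740 → step 11: x=0.129, v=0.520, θ=0.011, ω=-0.508
apply F[11]=-2.637 → step 12: x=0.139, v=0.478, θ=0.002, ω=-0.438
apply F[12]=-2.498 → step 13: x=0.148, v=0.439, θ=-0.006, ω=-0.375
apply F[13]=-2.345 → step 14: x=0.157, v=0.403, θ=-0.013, ω=-0.319
apply F[14]=-2.187 → step 15: x=0.164, v=0.369, θ=-0.019, ω=-0.268
apply F[15]=-2.032 → step 16: x=0.171, v=0.338, θ=-0.024, ω=-0.224
apply F[16]=-1.886 → step 17: x=0.178, v=0.309, θ=-0.028, ω=-0.185
apply F[17]=-1.748 → step 18: x=0.184, v=0.282, θ=-0.032, ω=-0.151
apply F[18]=-1.620 → step 19: x=0.189, v=0.258, θ=-0.034, ω=-0.121
apply F[19]=-1.504 → step 20: x=0.194, v=0.235, θ=-0.036, ω=-0.095
apply F[20]=-1.396 → step 21: x=0.199, v=0.214, θ=-0.038, ω=-0.073
apply F[21]=-1.299 → step 22: x=0.203, v=0.194, θ=-0.039, ω=-0.053
apply F[22]=-1.210 → step 23: x=0.206, v=0.176, θ=-0.040, ω=-0.036
apply F[23]=-1.128 → step 24: x=0.210, v=0.159, θ=-0.041, ω=-0.022
apply F[24]=-1.054 → step 25: x=0.213, v=0.144, θ=-0.041, ω=-0.009
apply F[25]=-0.987 → step 26: x=0.216, v=0.129, θ=-0.041, ω=0.001
apply F[26]=-0.925 → step 27: x=0.218, v=0.115, θ=-0.041, ω=0.010
apply F[27]=-0.868 → step 28: x=0.220, v=0.103, θ=-0.041, ω=0.018
apply F[28]=-0.816 → step 29: x=0.222, v=0.091, θ=-0.040, ω=0.025
apply F[29]=-0.769 → step 30: x=0.224, v=0.079, θ=-0.040, ω=0.030
apply F[30]=-0.725 → step 31: x=0.225, v=0.069, θ=-0.039, ω=0.035
apply F[31]=-0.684 → step 32: x=0.227, v=0.059, θ=-0.038, ω=0.038
apply F[32]=-0.646 → step 33: x=0.228, v=0.050, θ=-0.038, ω=0.041
apply F[33]=-0.612 → step 34: x=0.229, v=0.041, θ=-0.037, ω=0.044
apply F[34]=-0.579 → step 35: x=0.229, v=0.033, θ=-0.036, ω=0.046
apply F[35]=-0.549 → step 36: x=0.230, v=0.025, θ=-0.035, ω=0.047
apply F[36]=-0.521 → step 37: x=0.230, v=0.017, θ=-0.034, ω=0.048
apply F[37]=-0.494 → step 38: x=0.231, v=0.010, θ=-0.033, ω=0.049
apply F[38]=-0.469 → step 39: x=0.231, v=0.003, θ=-0.032, ω=0.050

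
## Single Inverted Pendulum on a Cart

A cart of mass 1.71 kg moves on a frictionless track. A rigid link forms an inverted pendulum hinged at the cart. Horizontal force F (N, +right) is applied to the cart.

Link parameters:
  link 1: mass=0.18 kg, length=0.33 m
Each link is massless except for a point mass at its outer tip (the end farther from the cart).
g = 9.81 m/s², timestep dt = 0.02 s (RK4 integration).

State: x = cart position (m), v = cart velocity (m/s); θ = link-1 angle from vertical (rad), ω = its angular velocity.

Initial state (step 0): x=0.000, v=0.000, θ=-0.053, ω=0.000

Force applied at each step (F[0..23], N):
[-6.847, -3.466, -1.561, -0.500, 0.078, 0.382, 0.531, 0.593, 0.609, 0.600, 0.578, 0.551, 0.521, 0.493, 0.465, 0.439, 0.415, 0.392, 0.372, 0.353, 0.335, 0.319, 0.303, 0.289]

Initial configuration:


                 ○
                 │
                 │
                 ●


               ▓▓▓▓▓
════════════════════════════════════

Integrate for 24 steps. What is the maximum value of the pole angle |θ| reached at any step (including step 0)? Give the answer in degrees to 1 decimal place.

Answer: 3.0°

Derivation:
apply F[0]=-6.847 → step 1: x=-0.001, v=-0.079, θ=-0.051, ω=0.208
apply F[1]=-3.466 → step 2: x=-0.003, v=-0.119, θ=-0.046, ω=0.299
apply F[2]=-1.561 → step 3: x=-0.005, v=-0.136, θ=-0.040, ω=0.326
apply F[3]=-0.500 → step 4: x=-0.008, v=-0.141, θ=-0.033, ω=0.320
apply F[4]=+0.078 → step 5: x=-0.011, v=-0.139, θ=-0.027, ω=0.297
apply F[5]=+0.382 → step 6: x=-0.014, v=-0.134, θ=-0.021, ω=0.268
apply F[6]=+0.531 → step 7: x=-0.016, v=-0.128, θ=-0.016, ω=0.237
apply F[7]=+0.593 → step 8: x=-0.019, v=-0.121, θ=-0.012, ω=0.206
apply F[8]=+0.609 → step 9: x=-0.021, v=-0.113, θ=-0.008, ω=0.178
apply F[9]=+0.600 → step 10: x=-0.023, v=-0.106, θ=-0.005, ω=0.153
apply F[10]=+0.578 → step 11: x=-0.025, v=-0.099, θ=-0.002, ω=0.130
apply F[11]=+0.551 → step 12: x=-0.027, v=-0.093, θ=0.000, ω=0.110
apply F[12]=+0.521 → step 13: x=-0.029, v=-0.087, θ=0.003, ω=0.093
apply F[13]=+0.493 → step 14: x=-0.031, v=-0.081, θ=0.004, ω=0.077
apply F[14]=+0.465 → step 15: x=-0.032, v=-0.076, θ=0.006, ω=0.064
apply F[15]=+0.439 → step 16: x=-0.034, v=-0.071, θ=0.007, ω=0.053
apply F[16]=+0.415 → step 17: x=-0.035, v=-0.066, θ=0.008, ω=0.043
apply F[17]=+0.392 → step 18: x=-0.036, v=-0.062, θ=0.009, ω=0.034
apply F[18]=+0.372 → step 19: x=-0.038, v=-0.058, θ=0.009, ω=0.027
apply F[19]=+0.353 → step 20: x=-0.039, v=-0.054, θ=0.010, ω=0.021
apply F[20]=+0.335 → step 21: x=-0.040, v=-0.050, θ=0.010, ω=0.015
apply F[21]=+0.319 → step 22: x=-0.041, v=-0.046, θ=0.010, ω=0.010
apply F[22]=+0.303 → step 23: x=-0.042, v=-0.043, θ=0.010, ω=0.006
apply F[23]=+0.289 → step 24: x=-0.042, v=-0.040, θ=0.010, ω=0.003
Max |angle| over trajectory = 0.053 rad = 3.0°.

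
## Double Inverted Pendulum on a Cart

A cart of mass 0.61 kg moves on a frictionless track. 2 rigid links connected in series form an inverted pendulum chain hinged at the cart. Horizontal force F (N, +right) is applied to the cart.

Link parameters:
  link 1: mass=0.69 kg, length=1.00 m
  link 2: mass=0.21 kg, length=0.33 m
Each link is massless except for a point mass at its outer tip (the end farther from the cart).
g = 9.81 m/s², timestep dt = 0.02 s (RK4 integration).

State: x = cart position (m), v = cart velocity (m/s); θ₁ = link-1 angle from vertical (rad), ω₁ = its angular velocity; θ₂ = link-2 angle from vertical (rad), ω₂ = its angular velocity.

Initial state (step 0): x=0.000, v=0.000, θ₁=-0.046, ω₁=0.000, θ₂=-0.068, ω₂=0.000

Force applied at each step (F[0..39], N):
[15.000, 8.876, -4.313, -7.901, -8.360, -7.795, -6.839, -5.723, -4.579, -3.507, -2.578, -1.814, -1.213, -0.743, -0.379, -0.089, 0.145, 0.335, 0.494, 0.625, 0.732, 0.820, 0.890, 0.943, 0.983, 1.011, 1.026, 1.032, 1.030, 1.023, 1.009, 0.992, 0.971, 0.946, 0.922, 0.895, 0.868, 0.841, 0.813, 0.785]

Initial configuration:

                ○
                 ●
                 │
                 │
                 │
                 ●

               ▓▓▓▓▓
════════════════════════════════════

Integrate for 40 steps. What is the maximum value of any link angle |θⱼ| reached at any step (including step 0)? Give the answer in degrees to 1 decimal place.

Answer: 6.0°

Derivation:
apply F[0]=+15.000 → step 1: x=0.005, v=0.504, θ₁=-0.051, ω₁=-0.511, θ₂=-0.068, ω₂=-0.014
apply F[1]=+8.876 → step 2: x=0.018, v=0.809, θ₁=-0.064, ω₁=-0.827, θ₂=-0.069, ω₂=-0.021
apply F[2]=-4.313 → step 3: x=0.033, v=0.688, θ₁=-0.080, ω₁=-0.721, θ₂=-0.069, ω₂=-0.018
apply F[3]=-7.901 → step 4: x=0.045, v=0.456, θ₁=-0.092, ω₁=-0.507, θ₂=-0.069, ω₂=-0.004
apply F[4]=-8.360 → step 5: x=0.051, v=0.212, θ₁=-0.100, ω₁=-0.286, θ₂=-0.069, ω₂=0.019
apply F[5]=-7.795 → step 6: x=0.053, v=-0.011, θ₁=-0.104, ω₁=-0.086, θ₂=-0.068, ω₂=0.048
apply F[6]=-6.839 → step 7: x=0.051, v=-0.202, θ₁=-0.104, ω₁=0.081, θ₂=-0.067, ω₂=0.079
apply F[7]=-5.723 → step 8: x=0.046, v=-0.358, θ₁=-0.101, ω₁=0.214, θ₂=-0.065, ω₂=0.109
apply F[8]=-4.579 → step 9: x=0.037, v=-0.478, θ₁=-0.096, ω₁=0.312, θ₂=-0.063, ω₂=0.137
apply F[9]=-3.507 → step 10: x=0.027, v=-0.566, θ₁=-0.089, ω₁=0.379, θ₂=-0.060, ω₂=0.162
apply F[10]=-2.578 → step 11: x=0.015, v=-0.626, θ₁=-0.081, ω₁=0.421, θ₂=-0.056, ω₂=0.183
apply F[11]=-1.814 → step 12: x=0.002, v=-0.663, θ₁=-0.072, ω₁=0.442, θ₂=-0.052, ω₂=0.200
apply F[12]=-1.213 → step 13: x=-0.012, v=-0.684, θ₁=-0.063, ω₁=0.448, θ₂=-0.048, ω₂=0.213
apply F[13]=-0.743 → step 14: x=-0.025, v=-0.691, θ₁=-0.054, ω₁=0.443, θ₂=-0.044, ω₂=0.223
apply F[14]=-0.379 → step 15: x=-0.039, v=-0.690, θ₁=-0.046, ω₁=0.431, θ₂=-0.039, ω₂=0.229
apply F[15]=-0.089 → step 16: x=-0.053, v=-0.681, θ₁=-0.037, ω₁=0.414, θ₂=-0.035, ω₂=0.232
apply F[16]=+0.145 → step 17: x=-0.066, v=-0.667, θ₁=-0.029, ω₁=0.394, θ₂=-0.030, ω₂=0.233
apply F[17]=+0.335 → step 18: x=-0.079, v=-0.648, θ₁=-0.021, ω₁=0.371, θ₂=-0.025, ω₂=0.231
apply F[18]=+0.494 → step 19: x=-0.092, v=-0.627, θ₁=-0.014, ω₁=0.346, θ₂=-0.021, ω₂=0.227
apply F[19]=+0.625 → step 20: x=-0.104, v=-0.604, θ₁=-0.008, ω₁=0.321, θ₂=-0.016, ω₂=0.221
apply F[20]=+0.732 → step 21: x=-0.116, v=-0.578, θ₁=-0.001, ω₁=0.295, θ₂=-0.012, ω₂=0.214
apply F[21]=+0.820 → step 22: x=-0.128, v=-0.552, θ₁=0.004, ω₁=0.270, θ₂=-0.008, ω₂=0.205
apply F[22]=+0.890 → step 23: x=-0.138, v=-0.525, θ₁=0.009, ω₁=0.245, θ₂=-0.004, ω₂=0.195
apply F[23]=+0.943 → step 24: x=-0.149, v=-0.497, θ₁=0.014, ω₁=0.220, θ₂=-0.000, ω₂=0.185
apply F[24]=+0.983 → step 25: x=-0.158, v=-0.469, θ₁=0.018, ω₁=0.197, θ₂=0.003, ω₂=0.173
apply F[25]=+1.011 → step 26: x=-0.167, v=-0.442, θ₁=0.022, ω₁=0.174, θ₂=0.007, ω₂=0.162
apply F[26]=+1.026 → step 27: x=-0.176, v=-0.415, θ₁=0.025, ω₁=0.153, θ₂=0.010, ω₂=0.150
apply F[27]=+1.032 → step 28: x=-0.184, v=-0.389, θ₁=0.028, ω₁=0.133, θ₂=0.013, ω₂=0.138
apply F[28]=+1.030 → step 29: x=-0.191, v=-0.364, θ₁=0.030, ω₁=0.114, θ₂=0.016, ω₂=0.127
apply F[29]=+1.023 → step 30: x=-0.198, v=-0.339, θ₁=0.033, ω₁=0.097, θ₂=0.018, ω₂=0.115
apply F[30]=+1.009 → step 31: x=-0.205, v=-0.316, θ₁=0.034, ω₁=0.081, θ₂=0.020, ω₂=0.104
apply F[31]=+0.992 → step 32: x=-0.211, v=-0.294, θ₁=0.036, ω₁=0.066, θ₂=0.022, ω₂=0.093
apply F[32]=+0.971 → step 33: x=-0.217, v=-0.272, θ₁=0.037, ω₁=0.053, θ₂=0.024, ω₂=0.083
apply F[33]=+0.946 → step 34: x=-0.222, v=-0.252, θ₁=0.038, ω₁=0.041, θ₂=0.025, ω₂=0.073
apply F[34]=+0.922 → step 35: x=-0.227, v=-0.233, θ₁=0.039, ω₁=0.030, θ₂=0.027, ω₂=0.064
apply F[35]=+0.895 → step 36: x=-0.231, v=-0.215, θ₁=0.039, ω₁=0.020, θ₂=0.028, ω₂=0.055
apply F[36]=+0.868 → step 37: x=-0.235, v=-0.198, θ₁=0.039, ω₁=0.012, θ₂=0.029, ω₂=0.046
apply F[37]=+0.841 → step 38: x=-0.239, v=-0.182, θ₁=0.040, ω₁=0.004, θ₂=0.030, ω₂=0.038
apply F[38]=+0.813 → step 39: x=-0.243, v=-0.167, θ₁=0.040, ω₁=-0.003, θ₂=0.031, ω₂=0.031
apply F[39]=+0.785 → step 40: x=-0.246, v=-0.152, θ₁=0.039, ω₁=-0.009, θ₂=0.031, ω₂=0.024
Max |angle| over trajectory = 0.104 rad = 6.0°.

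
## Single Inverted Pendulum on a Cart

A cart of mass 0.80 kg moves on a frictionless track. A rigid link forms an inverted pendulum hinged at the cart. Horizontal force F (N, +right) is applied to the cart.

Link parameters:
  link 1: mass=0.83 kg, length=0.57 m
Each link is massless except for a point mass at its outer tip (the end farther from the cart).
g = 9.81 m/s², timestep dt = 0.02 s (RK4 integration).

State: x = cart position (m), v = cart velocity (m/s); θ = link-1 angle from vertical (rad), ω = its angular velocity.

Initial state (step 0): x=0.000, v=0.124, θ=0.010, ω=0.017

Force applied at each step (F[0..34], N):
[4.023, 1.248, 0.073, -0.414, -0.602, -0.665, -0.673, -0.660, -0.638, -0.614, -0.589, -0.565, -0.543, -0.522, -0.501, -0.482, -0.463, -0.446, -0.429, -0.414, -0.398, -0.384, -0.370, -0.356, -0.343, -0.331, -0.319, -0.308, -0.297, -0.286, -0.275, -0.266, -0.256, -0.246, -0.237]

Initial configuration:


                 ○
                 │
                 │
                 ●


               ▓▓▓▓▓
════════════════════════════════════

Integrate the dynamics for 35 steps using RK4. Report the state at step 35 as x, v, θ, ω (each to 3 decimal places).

Answer: x=0.079, v=0.017, θ=-0.015, ω=0.023

Derivation:
apply F[0]=+4.023 → step 1: x=0.003, v=0.223, θ=0.009, ω=-0.153
apply F[1]=+1.248 → step 2: x=0.008, v=0.252, θ=0.005, ω=-0.203
apply F[2]=+0.073 → step 3: x=0.013, v=0.254, θ=0.001, ω=-0.204
apply F[3]=-0.414 → step 4: x=0.018, v=0.243, θ=-0.003, ω=-0.186
apply F[4]=-0.602 → step 5: x=0.023, v=0.229, θ=-0.006, ω=-0.163
apply F[5]=-0.665 → step 6: x=0.027, v=0.214, θ=-0.009, ω=-0.139
apply F[6]=-0.673 → step 7: x=0.032, v=0.200, θ=-0.012, ω=-0.117
apply F[7]=-0.660 → step 8: x=0.035, v=0.186, θ=-0.014, ω=-0.097
apply F[8]=-0.638 → step 9: x=0.039, v=0.173, θ=-0.016, ω=-0.080
apply F[9]=-0.614 → step 10: x=0.042, v=0.161, θ=-0.017, ω=-0.065
apply F[10]=-0.589 → step 11: x=0.045, v=0.150, θ=-0.018, ω=-0.051
apply F[11]=-0.565 → step 12: x=0.048, v=0.140, θ=-0.019, ω=-0.040
apply F[12]=-0.543 → step 13: x=0.051, v=0.130, θ=-0.020, ω=-0.030
apply F[13]=-0.522 → step 14: x=0.054, v=0.121, θ=-0.021, ω=-0.021
apply F[14]=-0.501 → step 15: x=0.056, v=0.113, θ=-0.021, ω=-0.014
apply F[15]=-0.482 → step 16: x=0.058, v=0.105, θ=-0.021, ω=-0.008
apply F[16]=-0.463 → step 17: x=0.060, v=0.098, θ=-0.021, ω=-0.002
apply F[17]=-0.446 → step 18: x=0.062, v=0.091, θ=-0.021, ω=0.003
apply F[18]=-0.429 → step 19: x=0.064, v=0.085, θ=-0.021, ω=0.007
apply F[19]=-0.414 → step 20: x=0.065, v=0.078, θ=-0.021, ω=0.010
apply F[20]=-0.398 → step 21: x=0.067, v=0.073, θ=-0.021, ω=0.013
apply F[21]=-0.384 → step 22: x=0.068, v=0.067, θ=-0.020, ω=0.015
apply F[22]=-0.370 → step 23: x=0.070, v=0.062, θ=-0.020, ω=0.017
apply F[23]=-0.356 → step 24: x=0.071, v=0.057, θ=-0.020, ω=0.019
apply F[24]=-0.343 → step 25: x=0.072, v=0.053, θ=-0.019, ω=0.020
apply F[25]=-0.331 → step 26: x=0.073, v=0.048, θ=-0.019, ω=0.021
apply F[26]=-0.319 → step 27: x=0.074, v=0.044, θ=-0.019, ω=0.022
apply F[27]=-0.308 → step 28: x=0.075, v=0.040, θ=-0.018, ω=0.023
apply F[28]=-0.297 → step 29: x=0.075, v=0.037, θ=-0.018, ω=0.023
apply F[29]=-0.286 → step 30: x=0.076, v=0.033, θ=-0.017, ω=0.023
apply F[30]=-0.275 → step 31: x=0.077, v=0.030, θ=-0.017, ω=0.024
apply F[31]=-0.266 → step 32: x=0.077, v=0.026, θ=-0.016, ω=0.024
apply F[32]=-0.256 → step 33: x=0.078, v=0.023, θ=-0.016, ω=0.024
apply F[33]=-0.246 → step 34: x=0.078, v=0.020, θ=-0.015, ω=0.024
apply F[34]=-0.237 → step 35: x=0.079, v=0.017, θ=-0.015, ω=0.023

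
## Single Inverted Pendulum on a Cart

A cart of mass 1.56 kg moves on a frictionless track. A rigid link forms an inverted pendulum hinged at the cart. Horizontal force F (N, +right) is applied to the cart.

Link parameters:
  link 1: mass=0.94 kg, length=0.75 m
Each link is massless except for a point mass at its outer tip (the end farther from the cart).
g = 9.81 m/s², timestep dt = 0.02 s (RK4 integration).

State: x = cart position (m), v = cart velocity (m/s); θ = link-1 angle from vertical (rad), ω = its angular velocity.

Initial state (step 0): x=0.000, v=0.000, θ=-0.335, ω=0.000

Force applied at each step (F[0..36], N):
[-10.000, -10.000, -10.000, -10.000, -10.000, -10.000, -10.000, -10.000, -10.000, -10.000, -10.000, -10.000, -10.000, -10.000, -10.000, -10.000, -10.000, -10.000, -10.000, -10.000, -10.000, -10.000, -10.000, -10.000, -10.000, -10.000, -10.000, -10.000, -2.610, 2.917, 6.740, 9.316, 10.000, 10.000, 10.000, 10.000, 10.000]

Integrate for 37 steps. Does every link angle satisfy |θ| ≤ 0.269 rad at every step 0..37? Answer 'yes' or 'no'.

apply F[0]=-10.000 → step 1: x=-0.001, v=-0.086, θ=-0.335, ω=0.022
apply F[1]=-10.000 → step 2: x=-0.003, v=-0.172, θ=-0.334, ω=0.045
apply F[2]=-10.000 → step 3: x=-0.008, v=-0.258, θ=-0.333, ω=0.067
apply F[3]=-10.000 → step 4: x=-0.014, v=-0.344, θ=-0.331, ω=0.091
apply F[4]=-10.000 → step 5: x=-0.022, v=-0.431, θ=-0.329, ω=0.115
apply F[5]=-10.000 → step 6: x=-0.031, v=-0.517, θ=-0.327, ω=0.140
apply F[6]=-10.000 → step 7: x=-0.042, v=-0.605, θ=-0.324, ω=0.167
apply F[7]=-10.000 → step 8: x=-0.055, v=-0.692, θ=-0.320, ω=0.194
apply F[8]=-10.000 → step 9: x=-0.070, v=-0.780, θ=-0.316, ω=0.224
apply F[9]=-10.000 → step 10: x=-0.086, v=-0.869, θ=-0.311, ω=0.256
apply F[10]=-10.000 → step 11: x=-0.105, v=-0.958, θ=-0.306, ω=0.290
apply F[11]=-10.000 → step 12: x=-0.125, v=-1.048, θ=-0.300, ω=0.326
apply F[12]=-10.000 → step 13: x=-0.147, v=-1.139, θ=-0.293, ω=0.366
apply F[13]=-10.000 → step 14: x=-0.170, v=-1.231, θ=-0.285, ω=0.409
apply F[14]=-10.000 → step 15: x=-0.196, v=-1.324, θ=-0.276, ω=0.455
apply F[15]=-10.000 → step 16: x=-0.223, v=-1.418, θ=-0.267, ω=0.506
apply F[16]=-10.000 → step 17: x=-0.253, v=-1.513, θ=-0.256, ω=0.561
apply F[17]=-10.000 → step 18: x=-0.284, v=-1.610, θ=-0.244, ω=0.622
apply F[18]=-10.000 → step 19: x=-0.317, v=-1.709, θ=-0.231, ω=0.688
apply F[19]=-10.000 → step 20: x=-0.352, v=-1.810, θ=-0.217, ω=0.761
apply F[20]=-10.000 → step 21: x=-0.389, v=-1.912, θ=-0.201, ω=0.841
apply F[21]=-10.000 → step 22: x=-0.429, v=-2.018, θ=-0.183, ω=0.929
apply F[22]=-10.000 → step 23: x=-0.470, v=-2.125, θ=-0.163, ω=1.025
apply F[23]=-10.000 → step 24: x=-0.514, v=-2.236, θ=-0.142, ω=1.131
apply F[24]=-10.000 → step 25: x=-0.559, v=-2.349, θ=-0.118, ω=1.247
apply F[25]=-10.000 → step 26: x=-0.608, v=-2.466, θ=-0.092, ω=1.374
apply F[26]=-10.000 → step 27: x=-0.658, v=-2.586, θ=-0.063, ω=1.514
apply F[27]=-10.000 → step 28: x=-0.711, v=-2.709, θ=-0.031, ω=1.666
apply F[28]=-2.610 → step 29: x=-0.766, v=-2.742, θ=0.002, ω=1.705
apply F[29]=+2.917 → step 30: x=-0.820, v=-2.706, θ=0.036, ω=1.662
apply F[30]=+6.740 → step 31: x=-0.873, v=-2.625, θ=0.068, ω=1.568
apply F[31]=+9.316 → step 32: x=-0.925, v=-2.514, θ=0.098, ω=1.442
apply F[32]=+10.000 → step 33: x=-0.974, v=-2.398, θ=0.126, ω=1.318
apply F[33]=+10.000 → step 34: x=-1.021, v=-2.285, θ=0.151, ω=1.205
apply F[34]=+10.000 → step 35: x=-1.065, v=-2.176, θ=0.174, ω=1.104
apply F[35]=+10.000 → step 36: x=-1.108, v=-2.069, θ=0.195, ω=1.012
apply F[36]=+10.000 → step 37: x=-1.148, v=-1.965, θ=0.215, ω=0.930
Max |angle| over trajectory = 0.335 rad; bound = 0.269 → exceeded.

Answer: no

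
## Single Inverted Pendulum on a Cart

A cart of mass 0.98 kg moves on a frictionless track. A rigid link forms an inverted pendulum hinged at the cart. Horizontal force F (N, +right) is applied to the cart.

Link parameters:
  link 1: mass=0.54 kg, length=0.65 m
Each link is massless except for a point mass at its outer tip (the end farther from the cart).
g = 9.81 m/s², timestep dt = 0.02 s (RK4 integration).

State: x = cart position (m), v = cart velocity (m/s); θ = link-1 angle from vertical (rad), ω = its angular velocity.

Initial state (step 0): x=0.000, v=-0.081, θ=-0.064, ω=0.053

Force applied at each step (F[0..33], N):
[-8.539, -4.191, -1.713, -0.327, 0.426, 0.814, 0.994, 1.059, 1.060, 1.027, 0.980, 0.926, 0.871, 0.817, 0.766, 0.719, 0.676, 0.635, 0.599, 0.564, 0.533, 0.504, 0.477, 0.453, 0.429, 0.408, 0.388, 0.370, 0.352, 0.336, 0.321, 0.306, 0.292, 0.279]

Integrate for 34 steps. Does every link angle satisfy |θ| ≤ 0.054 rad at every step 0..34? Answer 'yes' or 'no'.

Answer: no

Derivation:
apply F[0]=-8.539 → step 1: x=-0.003, v=-0.248, θ=-0.061, ω=0.291
apply F[1]=-4.191 → step 2: x=-0.009, v=-0.327, θ=-0.054, ω=0.395
apply F[2]=-1.713 → step 3: x=-0.016, v=-0.357, θ=-0.046, ω=0.426
apply F[3]=-0.327 → step 4: x=-0.023, v=-0.359, θ=-0.037, ω=0.417
apply F[4]=+0.426 → step 5: x=-0.030, v=-0.347, θ=-0.029, ω=0.388
apply F[5]=+0.814 → step 6: x=-0.037, v=-0.328, θ=-0.022, ω=0.351
apply F[6]=+0.994 → step 7: x=-0.043, v=-0.306, θ=-0.015, ω=0.311
apply F[7]=+1.059 → step 8: x=-0.049, v=-0.283, θ=-0.009, ω=0.272
apply F[8]=+1.060 → step 9: x=-0.054, v=-0.260, θ=-0.004, ω=0.236
apply F[9]=+1.027 → step 10: x=-0.059, v=-0.239, θ=0.000, ω=0.203
apply F[10]=+0.980 → step 11: x=-0.064, v=-0.219, θ=0.004, ω=0.173
apply F[11]=+0.926 → step 12: x=-0.068, v=-0.201, θ=0.007, ω=0.146
apply F[12]=+0.871 → step 13: x=-0.072, v=-0.184, θ=0.010, ω=0.123
apply F[13]=+0.817 → step 14: x=-0.076, v=-0.169, θ=0.012, ω=0.102
apply F[14]=+0.766 → step 15: x=-0.079, v=-0.154, θ=0.014, ω=0.085
apply F[15]=+0.719 → step 16: x=-0.082, v=-0.141, θ=0.015, ω=0.069
apply F[16]=+0.676 → step 17: x=-0.085, v=-0.129, θ=0.017, ω=0.055
apply F[17]=+0.635 → step 18: x=-0.087, v=-0.118, θ=0.018, ω=0.043
apply F[18]=+0.599 → step 19: x=-0.089, v=-0.108, θ=0.018, ω=0.033
apply F[19]=+0.564 → step 20: x=-0.091, v=-0.099, θ=0.019, ω=0.024
apply F[20]=+0.533 → step 21: x=-0.093, v=-0.090, θ=0.019, ω=0.016
apply F[21]=+0.504 → step 22: x=-0.095, v=-0.082, θ=0.020, ω=0.010
apply F[22]=+0.477 → step 23: x=-0.097, v=-0.074, θ=0.020, ω=0.004
apply F[23]=+0.453 → step 24: x=-0.098, v=-0.067, θ=0.020, ω=-0.001
apply F[24]=+0.429 → step 25: x=-0.099, v=-0.060, θ=0.020, ω=-0.005
apply F[25]=+0.408 → step 26: x=-0.100, v=-0.054, θ=0.020, ω=-0.009
apply F[26]=+0.388 → step 27: x=-0.101, v=-0.048, θ=0.019, ω=-0.012
apply F[27]=+0.370 → step 28: x=-0.102, v=-0.043, θ=0.019, ω=-0.014
apply F[28]=+0.352 → step 29: x=-0.103, v=-0.038, θ=0.019, ω=-0.016
apply F[29]=+0.336 → step 30: x=-0.104, v=-0.033, θ=0.019, ω=-0.018
apply F[30]=+0.321 → step 31: x=-0.104, v=-0.028, θ=0.018, ω=-0.019
apply F[31]=+0.306 → step 32: x=-0.105, v=-0.024, θ=0.018, ω=-0.021
apply F[32]=+0.292 → step 33: x=-0.105, v=-0.020, θ=0.017, ω=-0.022
apply F[33]=+0.279 → step 34: x=-0.106, v=-0.016, θ=0.017, ω=-0.022
Max |angle| over trajectory = 0.064 rad; bound = 0.054 → exceeded.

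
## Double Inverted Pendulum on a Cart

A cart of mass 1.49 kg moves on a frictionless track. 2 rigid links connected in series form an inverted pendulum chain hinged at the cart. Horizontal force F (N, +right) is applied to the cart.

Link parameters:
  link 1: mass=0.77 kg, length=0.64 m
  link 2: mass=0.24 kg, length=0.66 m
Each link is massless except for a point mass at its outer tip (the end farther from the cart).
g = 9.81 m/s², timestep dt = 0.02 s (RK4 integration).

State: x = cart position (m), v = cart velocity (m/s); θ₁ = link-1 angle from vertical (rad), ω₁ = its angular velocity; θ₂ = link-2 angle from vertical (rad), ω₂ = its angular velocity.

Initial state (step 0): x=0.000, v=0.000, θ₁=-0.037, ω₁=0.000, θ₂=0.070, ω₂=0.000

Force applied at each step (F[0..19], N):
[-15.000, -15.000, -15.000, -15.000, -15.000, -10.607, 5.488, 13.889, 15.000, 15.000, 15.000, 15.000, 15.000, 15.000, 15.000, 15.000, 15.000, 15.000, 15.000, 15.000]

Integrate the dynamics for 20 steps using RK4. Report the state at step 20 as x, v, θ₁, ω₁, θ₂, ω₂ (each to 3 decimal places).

apply F[0]=-15.000 → step 1: x=-0.002, v=-0.196, θ₁=-0.034, ω₁=0.285, θ₂=0.070, ω₂=0.043
apply F[1]=-15.000 → step 2: x=-0.008, v=-0.394, θ₁=-0.026, ω₁=0.574, θ₂=0.072, ω₂=0.083
apply F[2]=-15.000 → step 3: x=-0.018, v=-0.593, θ₁=-0.011, ω₁=0.871, θ₂=0.074, ω₂=0.118
apply F[3]=-15.000 → step 4: x=-0.032, v=-0.794, θ₁=0.009, ω₁=1.178, θ₂=0.076, ω₂=0.145
apply F[4]=-15.000 → step 5: x=-0.049, v=-0.998, θ₁=0.036, ω₁=1.498, θ₂=0.079, ω₂=0.164
apply F[5]=-10.607 → step 6: x=-0.071, v=-1.145, θ₁=0.068, ω₁=1.743, θ₂=0.083, ω₂=0.173
apply F[6]=+5.488 → step 7: x=-0.093, v=-1.081, θ₁=0.103, ω₁=1.669, θ₂=0.086, ω₂=0.173
apply F[7]=+13.889 → step 8: x=-0.113, v=-0.909, θ₁=0.134, ω₁=1.442, θ₂=0.090, ω₂=0.162
apply F[8]=+15.000 → step 9: x=-0.129, v=-0.728, θ₁=0.160, ω₁=1.211, θ₂=0.093, ω₂=0.139
apply F[9]=+15.000 → step 10: x=-0.142, v=-0.550, θ₁=0.182, ω₁=0.998, θ₂=0.095, ω₂=0.107
apply F[10]=+15.000 → step 11: x=-0.151, v=-0.377, θ₁=0.200, ω₁=0.800, θ₂=0.097, ω₂=0.067
apply F[11]=+15.000 → step 12: x=-0.157, v=-0.206, θ₁=0.214, ω₁=0.614, θ₂=0.098, ω₂=0.019
apply F[12]=+15.000 → step 13: x=-0.160, v=-0.038, θ₁=0.225, ω₁=0.438, θ₂=0.098, ω₂=-0.035
apply F[13]=+15.000 → step 14: x=-0.159, v=0.129, θ₁=0.232, ω₁=0.268, θ₂=0.096, ω₂=-0.094
apply F[14]=+15.000 → step 15: x=-0.155, v=0.294, θ₁=0.236, ω₁=0.102, θ₂=0.094, ω₂=-0.157
apply F[15]=+15.000 → step 16: x=-0.147, v=0.460, θ₁=0.236, ω₁=-0.061, θ₂=0.090, ω₂=-0.222
apply F[16]=+15.000 → step 17: x=-0.136, v=0.625, θ₁=0.233, ω₁=-0.226, θ₂=0.085, ω₂=-0.288
apply F[17]=+15.000 → step 18: x=-0.122, v=0.791, θ₁=0.227, ω₁=-0.393, θ₂=0.079, ω₂=-0.354
apply F[18]=+15.000 → step 19: x=-0.105, v=0.959, θ₁=0.217, ω₁=-0.565, θ₂=0.071, ω₂=-0.419
apply F[19]=+15.000 → step 20: x=-0.084, v=1.129, θ₁=0.204, ω₁=-0.746, θ₂=0.062, ω₂=-0.482

Answer: x=-0.084, v=1.129, θ₁=0.204, ω₁=-0.746, θ₂=0.062, ω₂=-0.482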